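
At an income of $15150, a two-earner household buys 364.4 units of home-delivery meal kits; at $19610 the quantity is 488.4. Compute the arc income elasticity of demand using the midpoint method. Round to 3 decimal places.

ΔQ = 488.4 − 364.4 = 124; midpoint Q̄ = (364.4 + 488.4)/2 = 426.4.
ΔI = 19610 − 15150 = 4460; midpoint Ī = (15150 + 19610)/2 = 17380.
η = (ΔQ/Q̄) ÷ (ΔI/Ī) = (124/426.4) ÷ (4460/17380) = 1.133.

1.133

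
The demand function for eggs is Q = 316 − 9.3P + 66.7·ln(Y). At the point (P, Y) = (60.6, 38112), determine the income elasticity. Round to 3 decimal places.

0.146

At P = 60.6, Y = 38112: Q = 455.991.
Holding P constant, ∂Q/∂Y = 66.7/Y = 0.0017501.
η_Y = (∂Q/∂Y)·(Y/Q) = 0.0017501 × (38112/455.991) = 0.146.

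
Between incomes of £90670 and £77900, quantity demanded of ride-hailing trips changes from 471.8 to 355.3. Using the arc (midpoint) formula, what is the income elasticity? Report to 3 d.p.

ΔQ = 355.3 − 471.8 = -116.5; midpoint Q̄ = (471.8 + 355.3)/2 = 413.55.
ΔI = 77900 − 90670 = -12770; midpoint Ī = (90670 + 77900)/2 = 84285.
η = (ΔQ/Q̄) ÷ (ΔI/Ī) = (-116.5/413.55) ÷ (-12770/84285) = 1.859.

1.859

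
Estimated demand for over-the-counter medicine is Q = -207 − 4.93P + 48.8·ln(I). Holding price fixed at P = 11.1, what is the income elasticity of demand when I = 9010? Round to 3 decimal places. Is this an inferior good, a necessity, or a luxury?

0.267 (necessity)

At P = 11.1, I = 9010: Q = 182.654.
Holding P constant, ∂Q/∂I = 48.8/I = 0.0054162.
η_I = (∂Q/∂I)·(I/Q) = 0.0054162 × (9010/182.654) = 0.267.
Since 0 < η < 1, this is a necessity.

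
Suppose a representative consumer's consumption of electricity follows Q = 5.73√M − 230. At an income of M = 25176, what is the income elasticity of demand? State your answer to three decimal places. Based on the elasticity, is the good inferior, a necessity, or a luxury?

At M = 25176: Q = 679.176.
dQ/dM = 5.73/(2√M) = 0.0180564 at this income.
η = (dQ/dM)·(M/Q) = 0.0180564 × (25176/679.176) = 0.669.
Since 0 < η < 1, the good is a necessity.

0.669 (necessity)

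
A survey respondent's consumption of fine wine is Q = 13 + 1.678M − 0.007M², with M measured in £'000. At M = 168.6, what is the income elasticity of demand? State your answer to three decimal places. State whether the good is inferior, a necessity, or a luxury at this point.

At M = 168.6: Q = 96.9291.
dQ/dM = 1.678 − 0.014M = -0.68240.
η = (dQ/dM)·(M/Q) = -0.68240 × (168.6/96.9291) = -1.187.
η < 0 ⇒ inferior good.

-1.187 (inferior good)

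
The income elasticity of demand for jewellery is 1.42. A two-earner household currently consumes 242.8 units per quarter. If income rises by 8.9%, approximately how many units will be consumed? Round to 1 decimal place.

273.5

%ΔQ ≈ η × %ΔI = 1.42 × 8.9% = 12.638%.
New Q ≈ 242.8 × (1 + 0.12638) = 273.5.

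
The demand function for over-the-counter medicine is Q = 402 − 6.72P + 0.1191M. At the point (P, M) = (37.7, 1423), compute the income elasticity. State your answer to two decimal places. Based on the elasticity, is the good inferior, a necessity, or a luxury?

At P = 37.7, M = 1423: Q = 318.135.
Holding P constant, ∂Q/∂M = 0.1191.
η_M = (∂Q/∂M)·(M/Q) = 0.1191 × (1423/318.135) = 0.53.
Since 0 < η < 1, this is a necessity.

0.53 (necessity)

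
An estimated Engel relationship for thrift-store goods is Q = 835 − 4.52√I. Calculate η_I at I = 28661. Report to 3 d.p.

-5.483

At I = 28661: Q = 69.784.
dQ/dI = -4.52/(2√I) = -0.0133494 at this income.
η = (dQ/dI)·(I/Q) = -0.0133494 × (28661/69.784) = -5.483.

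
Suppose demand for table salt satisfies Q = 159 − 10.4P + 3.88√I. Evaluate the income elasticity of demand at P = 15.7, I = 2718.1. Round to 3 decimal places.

At P = 15.7, I = 2718.1: Q = 198.005.
Holding P constant, ∂Q/∂I = 3.88/(2√I) = 0.0372108.
η_I = (∂Q/∂I)·(I/Q) = 0.0372108 × (2718.1/198.005) = 0.511.

0.511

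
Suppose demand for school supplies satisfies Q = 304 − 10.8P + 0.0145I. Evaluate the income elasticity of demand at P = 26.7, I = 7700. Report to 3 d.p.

0.877

At P = 26.7, I = 7700: Q = 127.290.
Holding P constant, ∂Q/∂I = 0.0145.
η_I = (∂Q/∂I)·(I/Q) = 0.0145 × (7700/127.290) = 0.877.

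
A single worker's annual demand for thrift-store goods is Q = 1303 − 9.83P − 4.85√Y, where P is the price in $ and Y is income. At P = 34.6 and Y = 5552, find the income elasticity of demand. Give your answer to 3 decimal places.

-0.300

At P = 34.6, Y = 5552: Q = 601.500.
Holding P constant, ∂Q/∂Y = -4.85/(2√Y) = -0.0325452.
η_Y = (∂Q/∂Y)·(Y/Q) = -0.0325452 × (5552/601.500) = -0.300.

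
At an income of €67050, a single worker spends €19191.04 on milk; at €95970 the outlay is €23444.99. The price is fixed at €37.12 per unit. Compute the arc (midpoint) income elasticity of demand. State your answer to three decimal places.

With a constant price, Q₁ = 19191.04/37.12 = 517.000 and Q₂ = 23444.99/37.12 = 631.600 (equivalently, work directly with expenditure since P cancels).
Midpoint %ΔQ = (23444.99 − 19191.04)/21318.02 = 0.19955; midpoint %ΔI = (95970 − 67050)/81510 = 0.35480.
η = 0.19955 / 0.35480 = 0.562.

0.562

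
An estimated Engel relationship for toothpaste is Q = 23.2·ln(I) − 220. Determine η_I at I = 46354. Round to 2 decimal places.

At I = 46354: Q = 29.262.
dQ/dI = 23.2/I = 0.000500496 at this income.
η = (dQ/dI)·(I/Q) = 0.000500496 × (46354/29.262) = 0.79.

0.79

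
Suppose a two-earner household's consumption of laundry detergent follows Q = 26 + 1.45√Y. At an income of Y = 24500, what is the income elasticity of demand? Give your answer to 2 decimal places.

At Y = 24500: Q = 252.961.
dQ/dY = 1.45/(2√Y) = 0.00463186 at this income.
η = (dQ/dY)·(Y/Q) = 0.00463186 × (24500/252.961) = 0.45.

0.45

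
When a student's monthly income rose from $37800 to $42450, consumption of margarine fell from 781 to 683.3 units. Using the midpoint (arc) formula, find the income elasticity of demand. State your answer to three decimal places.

ΔQ = 683.3 − 781 = -97.7; midpoint Q̄ = (781 + 683.3)/2 = 732.15.
ΔI = 42450 − 37800 = 4650; midpoint Ī = (37800 + 42450)/2 = 40125.
η = (ΔQ/Q̄) ÷ (ΔI/Ī) = (-97.7/732.15) ÷ (4650/40125) = -1.151.

-1.151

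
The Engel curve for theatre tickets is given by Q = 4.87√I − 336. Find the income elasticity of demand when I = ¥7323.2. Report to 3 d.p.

2.580

At I = 7323.2: Q = 80.754.
dQ/dI = 4.87/(2√I) = 0.0284543 at this income.
η = (dQ/dI)·(I/Q) = 0.0284543 × (7323.2/80.754) = 2.580.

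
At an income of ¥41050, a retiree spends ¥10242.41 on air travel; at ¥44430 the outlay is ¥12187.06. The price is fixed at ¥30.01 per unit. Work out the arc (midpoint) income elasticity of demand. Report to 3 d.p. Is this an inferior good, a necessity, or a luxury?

With a constant price, Q₁ = 10242.41/30.01 = 341.300 and Q₂ = 12187.06/30.01 = 406.100 (equivalently, work directly with expenditure since P cancels).
Midpoint %ΔQ = (12187.06 − 10242.41)/11214.74 = 0.17340; midpoint %ΔI = (44430 − 41050)/42740 = 0.07908.
η = 0.17340 / 0.07908 = 2.193.
η > 1 ⇒ luxury.

2.193 (luxury)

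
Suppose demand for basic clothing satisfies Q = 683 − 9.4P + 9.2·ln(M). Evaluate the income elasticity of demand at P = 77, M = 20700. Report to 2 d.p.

0.18

At P = 77, M = 20700: Q = 50.629.
Holding P constant, ∂Q/∂M = 9.2/M = 0.000444444.
η_M = (∂Q/∂M)·(M/Q) = 0.000444444 × (20700/50.629) = 0.18.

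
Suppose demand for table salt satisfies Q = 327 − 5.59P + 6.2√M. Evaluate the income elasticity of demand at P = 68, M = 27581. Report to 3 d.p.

0.527

At P = 68, M = 27581: Q = 976.547.
Holding P constant, ∂Q/∂M = 6.2/(2√M) = 0.0186662.
η_M = (∂Q/∂M)·(M/Q) = 0.0186662 × (27581/976.547) = 0.527.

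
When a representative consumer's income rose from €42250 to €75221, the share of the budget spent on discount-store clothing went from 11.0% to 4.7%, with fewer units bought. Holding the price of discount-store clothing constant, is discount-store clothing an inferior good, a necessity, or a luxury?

inferior good

Quantity demanded falls as income rises, so η < 0.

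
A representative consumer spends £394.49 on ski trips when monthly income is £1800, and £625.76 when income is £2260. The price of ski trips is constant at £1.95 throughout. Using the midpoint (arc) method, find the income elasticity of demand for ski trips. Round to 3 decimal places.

2.001

With a constant price, Q₁ = 394.49/1.95 = 202.303 and Q₂ = 625.76/1.95 = 320.903 (equivalently, work directly with expenditure since P cancels).
Midpoint %ΔQ = (625.76 − 394.49)/510.13 = 0.45336; midpoint %ΔI = (2260 − 1800)/2030 = 0.22660.
η = 0.45336 / 0.22660 = 2.001.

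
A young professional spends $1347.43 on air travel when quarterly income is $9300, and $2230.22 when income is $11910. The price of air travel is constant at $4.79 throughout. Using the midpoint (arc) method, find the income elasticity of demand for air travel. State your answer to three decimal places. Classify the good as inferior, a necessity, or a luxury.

With a constant price, Q₁ = 1347.43/4.79 = 281.301 and Q₂ = 2230.22/4.79 = 465.599 (equivalently, work directly with expenditure since P cancels).
Midpoint %ΔQ = (2230.22 − 1347.43)/1788.82 = 0.49350; midpoint %ΔI = (11910 − 9300)/10605 = 0.24611.
η = 0.49350 / 0.24611 = 2.005.
η > 1 ⇒ luxury.

2.005 (luxury)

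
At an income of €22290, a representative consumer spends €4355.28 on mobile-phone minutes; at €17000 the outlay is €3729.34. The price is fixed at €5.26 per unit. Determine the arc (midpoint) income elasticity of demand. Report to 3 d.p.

0.575

With a constant price, Q₁ = 4355.28/5.26 = 828.000 and Q₂ = 3729.34/5.26 = 709.000 (equivalently, work directly with expenditure since P cancels).
Midpoint %ΔQ = (3729.34 − 4355.28)/4042.31 = -0.15485; midpoint %ΔI = (17000 − 22290)/19645 = -0.26928.
η = -0.15485 / -0.26928 = 0.575.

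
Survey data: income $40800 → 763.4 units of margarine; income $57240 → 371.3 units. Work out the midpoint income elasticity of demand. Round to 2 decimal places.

ΔQ = 371.3 − 763.4 = -392.1; midpoint Q̄ = (763.4 + 371.3)/2 = 567.35.
ΔI = 57240 − 40800 = 16440; midpoint Ī = (40800 + 57240)/2 = 49020.
η = (ΔQ/Q̄) ÷ (ΔI/Ī) = (-392.1/567.35) ÷ (16440/49020) = -2.06.

-2.06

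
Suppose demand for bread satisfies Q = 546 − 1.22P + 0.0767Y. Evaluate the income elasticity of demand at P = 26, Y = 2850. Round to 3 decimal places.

0.298

At P = 26, Y = 2850: Q = 732.875.
Holding P constant, ∂Q/∂Y = 0.0767.
η_Y = (∂Q/∂Y)·(Y/Q) = 0.0767 × (2850/732.875) = 0.298.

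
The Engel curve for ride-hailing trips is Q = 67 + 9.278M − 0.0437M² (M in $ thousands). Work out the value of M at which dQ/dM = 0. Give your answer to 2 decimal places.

dQ/dM = 9.278 − 0.0874M.
The good is inferior where dQ/dM < 0. Setting dQ/dM = 0 gives M = 9.278 / 0.0874 = 106.16.

106.16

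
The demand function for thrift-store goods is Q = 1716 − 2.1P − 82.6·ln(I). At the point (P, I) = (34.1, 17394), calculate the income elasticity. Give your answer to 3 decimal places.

At P = 34.1, I = 17394: Q = 837.893.
Holding P constant, ∂Q/∂I = -82.6/I = -0.00474876.
η_I = (∂Q/∂I)·(I/Q) = -0.00474876 × (17394/837.893) = -0.099.

-0.099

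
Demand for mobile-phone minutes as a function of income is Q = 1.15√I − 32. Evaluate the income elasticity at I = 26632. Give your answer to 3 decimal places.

0.603

At I = 26632: Q = 155.672.
dQ/dI = 1.15/(2√I) = 0.00352343 at this income.
η = (dQ/dI)·(I/Q) = 0.00352343 × (26632/155.672) = 0.603.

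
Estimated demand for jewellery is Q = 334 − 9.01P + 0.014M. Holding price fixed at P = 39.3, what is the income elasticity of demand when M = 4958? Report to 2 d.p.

1.41

At P = 39.3, M = 4958: Q = 49.319.
Holding P constant, ∂Q/∂M = 0.014.
η_M = (∂Q/∂M)·(M/Q) = 0.014 × (4958/49.319) = 1.41.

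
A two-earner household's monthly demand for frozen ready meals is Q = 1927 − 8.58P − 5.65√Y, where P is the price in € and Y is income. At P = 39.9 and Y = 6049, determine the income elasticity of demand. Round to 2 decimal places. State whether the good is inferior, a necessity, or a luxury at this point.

-0.19 (inferior good)

At P = 39.9, Y = 6049: Q = 1145.227.
Holding P constant, ∂Q/∂Y = -5.65/(2√Y) = -0.0363226.
η_Y = (∂Q/∂Y)·(Y/Q) = -0.0363226 × (6049/1145.227) = -0.19.
Since η < 0, this is an inferior good.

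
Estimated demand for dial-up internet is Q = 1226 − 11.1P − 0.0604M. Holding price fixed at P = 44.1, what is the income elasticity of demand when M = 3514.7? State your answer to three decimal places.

At P = 44.1, M = 3514.7: Q = 524.202.
Holding P constant, ∂Q/∂M = −0.0604.
η_M = (∂Q/∂M)·(M/Q) = -0.0604 × (3514.7/524.202) = -0.405.

-0.405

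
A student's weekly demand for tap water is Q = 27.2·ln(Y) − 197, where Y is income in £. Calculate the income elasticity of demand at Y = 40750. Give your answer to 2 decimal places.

At Y = 40750: Q = 91.734.
dQ/dY = 27.2/Y = 0.000667485 at this income.
η = (dQ/dY)·(Y/Q) = 0.000667485 × (40750/91.734) = 0.30.

0.30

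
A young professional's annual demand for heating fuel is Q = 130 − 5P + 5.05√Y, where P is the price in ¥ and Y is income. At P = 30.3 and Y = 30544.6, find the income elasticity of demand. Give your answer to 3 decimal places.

At P = 30.3, Y = 30544.6: Q = 861.089.
Holding P constant, ∂Q/∂Y = 5.05/(2√Y) = 0.0144475.
η_Y = (∂Q/∂Y)·(Y/Q) = 0.0144475 × (30544.6/861.089) = 0.512.

0.512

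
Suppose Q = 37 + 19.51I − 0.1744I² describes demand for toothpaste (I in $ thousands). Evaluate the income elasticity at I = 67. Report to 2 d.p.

-0.46

At I = 67: Q = 561.2884.
dQ/dI = 19.51 − 0.3488I = -3.85960.
η = (dQ/dI)·(I/Q) = -3.85960 × (67/561.2884) = -0.46.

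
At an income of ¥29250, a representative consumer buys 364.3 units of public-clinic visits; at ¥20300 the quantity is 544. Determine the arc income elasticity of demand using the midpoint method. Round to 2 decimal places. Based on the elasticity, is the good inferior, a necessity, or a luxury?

-1.10 (inferior good)

ΔQ = 544 − 364.3 = 179.7; midpoint Q̄ = (364.3 + 544)/2 = 454.15.
ΔI = 20300 − 29250 = -8950; midpoint Ī = (29250 + 20300)/2 = 24775.
η = (ΔQ/Q̄) ÷ (ΔI/Ī) = (179.7/454.15) ÷ (-8950/24775) = -1.10.
η < 0 ⇒ inferior good.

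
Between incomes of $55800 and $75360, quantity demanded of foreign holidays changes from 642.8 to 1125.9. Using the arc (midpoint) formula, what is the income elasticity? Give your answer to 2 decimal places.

ΔQ = 1125.9 − 642.8 = 483.1; midpoint Q̄ = (642.8 + 1125.9)/2 = 884.35.
ΔI = 75360 − 55800 = 19560; midpoint Ī = (55800 + 75360)/2 = 65580.
η = (ΔQ/Q̄) ÷ (ΔI/Ī) = (483.1/884.35) ÷ (19560/65580) = 1.83.

1.83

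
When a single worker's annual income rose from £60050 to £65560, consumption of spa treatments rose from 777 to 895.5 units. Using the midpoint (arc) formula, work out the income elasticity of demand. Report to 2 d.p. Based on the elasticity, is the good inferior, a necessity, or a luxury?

1.62 (luxury)

ΔQ = 895.5 − 777 = 118.5; midpoint Q̄ = (777 + 895.5)/2 = 836.25.
ΔI = 65560 − 60050 = 5510; midpoint Ī = (60050 + 65560)/2 = 62805.
η = (ΔQ/Q̄) ÷ (ΔI/Ī) = (118.5/836.25) ÷ (5510/62805) = 1.62.
η > 1 ⇒ luxury.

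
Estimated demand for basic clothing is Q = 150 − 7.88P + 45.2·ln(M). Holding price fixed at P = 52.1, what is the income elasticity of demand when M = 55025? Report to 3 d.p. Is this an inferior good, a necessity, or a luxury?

At P = 52.1, M = 55025: Q = 232.835.
Holding P constant, ∂Q/∂M = 45.2/M = 0.000821445.
η_M = (∂Q/∂M)·(M/Q) = 0.000821445 × (55025/232.835) = 0.194.
Since 0 < η < 1, this is a necessity.

0.194 (necessity)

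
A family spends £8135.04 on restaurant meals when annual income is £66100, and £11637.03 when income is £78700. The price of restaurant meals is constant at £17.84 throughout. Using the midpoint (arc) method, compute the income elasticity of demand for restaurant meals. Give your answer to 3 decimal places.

2.035

With a constant price, Q₁ = 8135.04/17.84 = 456.000 and Q₂ = 11637.03/17.84 = 652.300 (equivalently, work directly with expenditure since P cancels).
Midpoint %ΔQ = (11637.03 − 8135.04)/9886.04 = 0.35424; midpoint %ΔI = (78700 − 66100)/72400 = 0.17403.
η = 0.35424 / 0.17403 = 2.035.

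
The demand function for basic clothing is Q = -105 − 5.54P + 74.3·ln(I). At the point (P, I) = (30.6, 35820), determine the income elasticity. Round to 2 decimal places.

0.15

At P = 30.6, I = 35820: Q = 504.605.
Holding P constant, ∂Q/∂I = 74.3/I = 0.00207426.
η_I = (∂Q/∂I)·(I/Q) = 0.00207426 × (35820/504.605) = 0.15.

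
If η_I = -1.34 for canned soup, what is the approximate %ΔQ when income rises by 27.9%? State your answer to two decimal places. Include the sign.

%ΔQ ≈ η × %ΔI = -1.34 × 27.9% = -37.39%.

-37.39%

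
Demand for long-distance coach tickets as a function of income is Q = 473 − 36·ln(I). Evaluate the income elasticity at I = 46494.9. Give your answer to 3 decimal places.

-0.418

At I = 46494.9: Q = 86.104.
dQ/dI = -36/I = -0.000774278 at this income.
η = (dQ/dI)·(I/Q) = -0.000774278 × (46494.9/86.104) = -0.418.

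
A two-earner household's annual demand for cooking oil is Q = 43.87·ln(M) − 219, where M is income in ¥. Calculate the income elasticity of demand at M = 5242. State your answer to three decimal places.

0.280

At M = 5242: Q = 156.723.
dQ/dM = 43.87/M = 0.00836894 at this income.
η = (dQ/dM)·(M/Q) = 0.00836894 × (5242/156.723) = 0.280.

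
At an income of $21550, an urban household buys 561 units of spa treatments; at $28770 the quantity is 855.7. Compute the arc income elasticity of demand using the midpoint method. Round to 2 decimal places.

1.45

ΔQ = 855.7 − 561 = 294.7; midpoint Q̄ = (561 + 855.7)/2 = 708.35.
ΔI = 28770 − 21550 = 7220; midpoint Ī = (21550 + 28770)/2 = 25160.
η = (ΔQ/Q̄) ÷ (ΔI/Ī) = (294.7/708.35) ÷ (7220/25160) = 1.45.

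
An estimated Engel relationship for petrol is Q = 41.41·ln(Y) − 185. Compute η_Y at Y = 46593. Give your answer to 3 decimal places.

At Y = 46593: Q = 260.125.
dQ/dY = 41.41/Y = 0.00088876 at this income.
η = (dQ/dY)·(Y/Q) = 0.00088876 × (46593/260.125) = 0.159.

0.159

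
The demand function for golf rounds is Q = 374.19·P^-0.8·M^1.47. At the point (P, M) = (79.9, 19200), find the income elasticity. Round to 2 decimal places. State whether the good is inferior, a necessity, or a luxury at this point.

For a multiplicative demand Q = A·P^α·M^β, the income elasticity is β everywhere.
Here β = 1.47, so η = 1.47.
Since η > 1, this is a luxury.

1.47 (luxury)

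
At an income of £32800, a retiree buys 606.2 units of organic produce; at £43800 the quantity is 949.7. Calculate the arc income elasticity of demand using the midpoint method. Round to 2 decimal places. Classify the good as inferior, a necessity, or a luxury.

1.54 (luxury)

ΔQ = 949.7 − 606.2 = 343.5; midpoint Q̄ = (606.2 + 949.7)/2 = 777.95.
ΔI = 43800 − 32800 = 11000; midpoint Ī = (32800 + 43800)/2 = 38300.
η = (ΔQ/Q̄) ÷ (ΔI/Ī) = (343.5/777.95) ÷ (11000/38300) = 1.54.
η > 1 ⇒ luxury.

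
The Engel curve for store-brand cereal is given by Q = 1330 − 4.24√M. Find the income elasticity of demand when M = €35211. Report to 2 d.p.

At M = 35211: Q = 534.381.
dQ/dM = -4.24/(2√M) = -0.0112979 at this income.
η = (dQ/dM)·(M/Q) = -0.0112979 × (35211/534.381) = -0.74.

-0.74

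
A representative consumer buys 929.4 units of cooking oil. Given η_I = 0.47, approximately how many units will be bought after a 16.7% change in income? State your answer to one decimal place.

1002.3

%ΔQ ≈ η × %ΔI = 0.47 × 16.7% = 7.849%.
New Q ≈ 929.4 × (1 + 0.07849) = 1002.3.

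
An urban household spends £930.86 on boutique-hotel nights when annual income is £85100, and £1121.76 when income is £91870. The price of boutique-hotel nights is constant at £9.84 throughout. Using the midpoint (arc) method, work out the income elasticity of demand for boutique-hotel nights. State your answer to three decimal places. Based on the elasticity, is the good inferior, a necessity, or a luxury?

2.431 (luxury)

With a constant price, Q₁ = 930.86/9.84 = 94.600 and Q₂ = 1121.76/9.84 = 114.000 (equivalently, work directly with expenditure since P cancels).
Midpoint %ΔQ = (1121.76 − 930.86)/1026.31 = 0.18601; midpoint %ΔI = (91870 − 85100)/88485 = 0.07651.
η = 0.18601 / 0.07651 = 2.431.
η > 1 ⇒ luxury.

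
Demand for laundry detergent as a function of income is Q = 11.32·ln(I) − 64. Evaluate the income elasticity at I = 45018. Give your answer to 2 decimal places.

At I = 45018: Q = 57.292.
dQ/dI = 11.32/I = 0.000251455 at this income.
η = (dQ/dI)·(I/Q) = 0.000251455 × (45018/57.292) = 0.20.

0.20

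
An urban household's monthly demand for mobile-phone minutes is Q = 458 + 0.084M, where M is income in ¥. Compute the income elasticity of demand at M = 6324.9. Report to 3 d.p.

0.537

At M = 6324.9: Q = 989.292.
dQ/dM = 0.084.
η = (dQ/dM)·(M/Q) = 0.084 × (6324.9/989.292) = 0.537.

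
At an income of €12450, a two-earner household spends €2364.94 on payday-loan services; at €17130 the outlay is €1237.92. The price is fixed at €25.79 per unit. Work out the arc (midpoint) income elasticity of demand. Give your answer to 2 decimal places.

With a constant price, Q₁ = 2364.94/25.79 = 91.700 and Q₂ = 1237.92/25.79 = 48.000 (equivalently, work directly with expenditure since P cancels).
Midpoint %ΔQ = (1237.92 − 2364.94)/1801.43 = -0.62563; midpoint %ΔI = (17130 − 12450)/14790 = 0.31643.
η = -0.62563 / 0.31643 = -1.98.

-1.98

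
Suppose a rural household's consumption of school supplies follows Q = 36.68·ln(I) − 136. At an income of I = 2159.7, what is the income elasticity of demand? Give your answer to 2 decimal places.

0.25

At I = 2159.7: Q = 145.619.
dQ/dI = 36.68/I = 0.0169838 at this income.
η = (dQ/dI)·(I/Q) = 0.0169838 × (2159.7/145.619) = 0.25.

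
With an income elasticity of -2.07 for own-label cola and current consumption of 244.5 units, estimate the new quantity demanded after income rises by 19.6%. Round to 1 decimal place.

145.3

%ΔQ ≈ η × %ΔI = -2.07 × 19.6% = -40.572%.
New Q ≈ 244.5 × (1 − 0.40572) = 145.3.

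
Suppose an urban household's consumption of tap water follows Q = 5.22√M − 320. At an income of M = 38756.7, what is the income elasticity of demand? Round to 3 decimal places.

0.726

At M = 38756.7: Q = 707.647.
dQ/dM = 5.22/(2√M) = 0.0132577 at this income.
η = (dQ/dM)·(M/Q) = 0.0132577 × (38756.7/707.647) = 0.726.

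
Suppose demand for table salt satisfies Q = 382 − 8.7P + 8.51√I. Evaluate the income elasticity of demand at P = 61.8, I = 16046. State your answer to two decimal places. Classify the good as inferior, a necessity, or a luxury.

At P = 61.8, I = 16046: Q = 922.326.
Holding P constant, ∂Q/∂I = 8.51/(2√I) = 0.0335905.
η_I = (∂Q/∂I)·(I/Q) = 0.0335905 × (16046/922.326) = 0.58.
Since 0 < η < 1, this is a necessity.

0.58 (necessity)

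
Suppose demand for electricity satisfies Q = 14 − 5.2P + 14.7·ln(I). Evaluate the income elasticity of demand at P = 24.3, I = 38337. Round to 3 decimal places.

0.344

At P = 24.3, I = 38337: Q = 42.786.
Holding P constant, ∂Q/∂I = 14.7/I = 0.000383442.
η_I = (∂Q/∂I)·(I/Q) = 0.000383442 × (38337/42.786) = 0.344.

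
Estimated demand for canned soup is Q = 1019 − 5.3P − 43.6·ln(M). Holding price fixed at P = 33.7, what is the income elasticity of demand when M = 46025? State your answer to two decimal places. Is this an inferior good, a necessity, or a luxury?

-0.12 (inferior good)

At P = 33.7, M = 46025: Q = 372.259.
Holding P constant, ∂Q/∂M = -43.6/M = -0.000947311.
η_M = (∂Q/∂M)·(M/Q) = -0.000947311 × (46025/372.259) = -0.12.
Since η < 0, this is an inferior good.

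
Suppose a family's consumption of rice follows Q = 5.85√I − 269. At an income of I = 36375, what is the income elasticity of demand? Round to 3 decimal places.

0.659

At I = 36375: Q = 846.726.
dQ/dI = 5.85/(2√I) = 0.0153364 at this income.
η = (dQ/dI)·(I/Q) = 0.0153364 × (36375/846.726) = 0.659.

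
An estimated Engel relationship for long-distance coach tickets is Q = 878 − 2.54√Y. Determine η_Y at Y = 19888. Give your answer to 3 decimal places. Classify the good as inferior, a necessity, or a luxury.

At Y = 19888: Q = 519.797.
dQ/dY = -2.54/(2√Y) = -0.00900551 at this income.
η = (dQ/dY)·(Y/Q) = -0.00900551 × (19888/519.797) = -0.345.
Since η < 0, the good is an inferior good.

-0.345 (inferior good)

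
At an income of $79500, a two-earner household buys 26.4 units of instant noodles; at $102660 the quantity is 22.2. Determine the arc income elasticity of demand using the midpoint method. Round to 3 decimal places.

ΔQ = 22.2 − 26.4 = -4.2; midpoint Q̄ = (26.4 + 22.2)/2 = 24.3.
ΔI = 102660 − 79500 = 23160; midpoint Ī = (79500 + 102660)/2 = 91080.
η = (ΔQ/Q̄) ÷ (ΔI/Ī) = (-4.2/24.3) ÷ (23160/91080) = -0.680.

-0.680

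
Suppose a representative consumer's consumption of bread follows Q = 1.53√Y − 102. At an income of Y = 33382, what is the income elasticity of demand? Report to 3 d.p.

0.787

At Y = 33382: Q = 177.542.
dQ/dY = 1.53/(2√Y) = 0.00418702 at this income.
η = (dQ/dY)·(Y/Q) = 0.00418702 × (33382/177.542) = 0.787.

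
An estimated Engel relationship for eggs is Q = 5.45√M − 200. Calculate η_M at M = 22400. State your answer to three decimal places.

At M = 22400: Q = 615.681.
dQ/dM = 5.45/(2√M) = 0.0182072 at this income.
η = (dQ/dM)·(M/Q) = 0.0182072 × (22400/615.681) = 0.662.

0.662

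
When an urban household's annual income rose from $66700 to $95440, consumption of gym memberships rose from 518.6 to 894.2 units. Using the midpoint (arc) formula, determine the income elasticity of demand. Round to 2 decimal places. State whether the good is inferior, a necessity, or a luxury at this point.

ΔQ = 894.2 − 518.6 = 375.6; midpoint Q̄ = (518.6 + 894.2)/2 = 706.4.
ΔI = 95440 − 66700 = 28740; midpoint Ī = (66700 + 95440)/2 = 81070.
η = (ΔQ/Q̄) ÷ (ΔI/Ī) = (375.6/706.4) ÷ (28740/81070) = 1.50.
η > 1 ⇒ luxury.

1.50 (luxury)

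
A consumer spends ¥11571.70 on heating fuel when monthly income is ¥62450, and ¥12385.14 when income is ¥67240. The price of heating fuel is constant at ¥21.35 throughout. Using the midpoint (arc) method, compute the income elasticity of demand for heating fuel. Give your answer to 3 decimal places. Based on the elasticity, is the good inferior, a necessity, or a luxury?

0.919 (necessity)

With a constant price, Q₁ = 11571.70/21.35 = 542.000 and Q₂ = 12385.14/21.35 = 580.100 (equivalently, work directly with expenditure since P cancels).
Midpoint %ΔQ = (12385.14 − 11571.70)/11978.42 = 0.06791; midpoint %ΔI = (67240 − 62450)/64845 = 0.07387.
η = 0.06791 / 0.07387 = 0.919.
0 < η < 1 ⇒ necessity.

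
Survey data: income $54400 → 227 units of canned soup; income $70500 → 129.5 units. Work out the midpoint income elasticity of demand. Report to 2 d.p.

ΔQ = 129.5 − 227 = -97.5; midpoint Q̄ = (227 + 129.5)/2 = 178.25.
ΔI = 70500 − 54400 = 16100; midpoint Ī = (54400 + 70500)/2 = 62450.
η = (ΔQ/Q̄) ÷ (ΔI/Ī) = (-97.5/178.25) ÷ (16100/62450) = -2.12.

-2.12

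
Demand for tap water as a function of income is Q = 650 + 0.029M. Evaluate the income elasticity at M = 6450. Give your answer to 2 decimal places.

0.22

At M = 6450: Q = 837.050.
dQ/dM = 0.029.
η = (dQ/dM)·(M/Q) = 0.029 × (6450/837.050) = 0.22.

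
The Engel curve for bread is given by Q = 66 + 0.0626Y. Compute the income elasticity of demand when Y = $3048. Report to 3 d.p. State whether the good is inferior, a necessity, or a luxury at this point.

0.743 (necessity)

At Y = 3048: Q = 256.805.
dQ/dY = 0.0626.
η = (dQ/dY)·(Y/Q) = 0.0626 × (3048/256.805) = 0.743.
Since 0 < η < 1, the good is a necessity.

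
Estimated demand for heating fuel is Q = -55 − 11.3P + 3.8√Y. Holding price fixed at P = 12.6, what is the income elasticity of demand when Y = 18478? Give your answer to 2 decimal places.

At P = 12.6, Y = 18478: Q = 319.168.
Holding P constant, ∂Q/∂Y = 3.8/(2√Y) = 0.0139774.
η_Y = (∂Q/∂Y)·(Y/Q) = 0.0139774 × (18478/319.168) = 0.81.

0.81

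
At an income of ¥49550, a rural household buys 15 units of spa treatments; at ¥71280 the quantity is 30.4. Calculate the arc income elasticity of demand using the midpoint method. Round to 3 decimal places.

ΔQ = 30.4 − 15 = 15.4; midpoint Q̄ = (15 + 30.4)/2 = 22.7.
ΔI = 71280 − 49550 = 21730; midpoint Ī = (49550 + 71280)/2 = 60415.
η = (ΔQ/Q̄) ÷ (ΔI/Ī) = (15.4/22.7) ÷ (21730/60415) = 1.886.

1.886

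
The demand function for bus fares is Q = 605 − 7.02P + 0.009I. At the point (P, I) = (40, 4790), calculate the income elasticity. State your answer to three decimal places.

At P = 40, I = 4790: Q = 367.310.
Holding P constant, ∂Q/∂I = 0.009.
η_I = (∂Q/∂I)·(I/Q) = 0.009 × (4790/367.310) = 0.117.

0.117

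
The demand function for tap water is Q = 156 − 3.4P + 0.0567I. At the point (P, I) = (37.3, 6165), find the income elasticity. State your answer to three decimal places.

At P = 37.3, I = 6165: Q = 378.736.
Holding P constant, ∂Q/∂I = 0.0567.
η_I = (∂Q/∂I)·(I/Q) = 0.0567 × (6165/378.736) = 0.923.

0.923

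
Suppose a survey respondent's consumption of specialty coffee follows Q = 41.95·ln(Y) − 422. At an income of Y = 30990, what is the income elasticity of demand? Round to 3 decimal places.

At Y = 30990: Q = 11.823.
dQ/dY = 41.95/Y = 0.00135366 at this income.
η = (dQ/dY)·(Y/Q) = 0.00135366 × (30990/11.823) = 3.548.

3.548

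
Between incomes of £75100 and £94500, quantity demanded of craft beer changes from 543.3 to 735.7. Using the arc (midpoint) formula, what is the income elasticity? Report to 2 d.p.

1.32

ΔQ = 735.7 − 543.3 = 192.4; midpoint Q̄ = (543.3 + 735.7)/2 = 639.5.
ΔI = 94500 − 75100 = 19400; midpoint Ī = (75100 + 94500)/2 = 84800.
η = (ΔQ/Q̄) ÷ (ΔI/Ī) = (192.4/639.5) ÷ (19400/84800) = 1.32.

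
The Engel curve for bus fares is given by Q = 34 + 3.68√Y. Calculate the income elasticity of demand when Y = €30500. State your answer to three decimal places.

At Y = 30500: Q = 676.684.
dQ/dY = 3.68/(2√Y) = 0.0105358 at this income.
η = (dQ/dY)·(Y/Q) = 0.0105358 × (30500/676.684) = 0.475.

0.475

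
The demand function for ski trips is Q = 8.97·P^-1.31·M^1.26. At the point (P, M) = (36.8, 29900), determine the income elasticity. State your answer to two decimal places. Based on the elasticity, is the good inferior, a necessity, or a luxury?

For a multiplicative demand Q = A·P^α·M^β, the income elasticity is β everywhere.
Here β = 1.26, so η = 1.26.
Since η > 1, this is a luxury.

1.26 (luxury)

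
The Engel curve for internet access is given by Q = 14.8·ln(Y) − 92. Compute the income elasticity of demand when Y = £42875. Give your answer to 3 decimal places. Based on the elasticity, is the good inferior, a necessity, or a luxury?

0.225 (necessity)

At Y = 42875: Q = 65.857.
dQ/dY = 14.8/Y = 0.00034519 at this income.
η = (dQ/dY)·(Y/Q) = 0.00034519 × (42875/65.857) = 0.225.
Since 0 < η < 1, the good is a necessity.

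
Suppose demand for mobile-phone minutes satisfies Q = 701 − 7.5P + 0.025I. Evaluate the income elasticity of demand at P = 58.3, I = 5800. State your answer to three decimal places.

0.355

At P = 58.3, I = 5800: Q = 408.750.
Holding P constant, ∂Q/∂I = 0.025.
η_I = (∂Q/∂I)·(I/Q) = 0.025 × (5800/408.750) = 0.355.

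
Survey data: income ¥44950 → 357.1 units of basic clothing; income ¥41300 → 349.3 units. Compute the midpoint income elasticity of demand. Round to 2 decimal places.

ΔQ = 349.3 − 357.1 = -7.8; midpoint Q̄ = (357.1 + 349.3)/2 = 353.2.
ΔI = 41300 − 44950 = -3650; midpoint Ī = (44950 + 41300)/2 = 43125.
η = (ΔQ/Q̄) ÷ (ΔI/Ī) = (-7.8/353.2) ÷ (-3650/43125) = 0.26.

0.26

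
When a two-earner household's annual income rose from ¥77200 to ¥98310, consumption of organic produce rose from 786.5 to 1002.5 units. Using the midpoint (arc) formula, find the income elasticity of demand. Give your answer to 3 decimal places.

1.004

ΔQ = 1002.5 − 786.5 = 216; midpoint Q̄ = (786.5 + 1002.5)/2 = 894.5.
ΔI = 98310 − 77200 = 21110; midpoint Ī = (77200 + 98310)/2 = 87755.
η = (ΔQ/Q̄) ÷ (ΔI/Ī) = (216/894.5) ÷ (21110/87755) = 1.004.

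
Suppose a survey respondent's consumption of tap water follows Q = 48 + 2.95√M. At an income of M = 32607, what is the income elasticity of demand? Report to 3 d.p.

0.459

At M = 32607: Q = 580.694.
dQ/dM = 2.95/(2√M) = 0.00816839 at this income.
η = (dQ/dM)·(M/Q) = 0.00816839 × (32607/580.694) = 0.459.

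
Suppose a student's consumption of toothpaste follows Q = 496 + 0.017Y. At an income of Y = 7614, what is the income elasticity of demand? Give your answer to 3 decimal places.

0.207

At Y = 7614: Q = 625.438.
dQ/dY = 0.017.
η = (dQ/dY)·(Y/Q) = 0.017 × (7614/625.438) = 0.207.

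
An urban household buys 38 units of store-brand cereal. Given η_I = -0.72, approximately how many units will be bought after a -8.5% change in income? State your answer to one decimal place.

%ΔQ ≈ η × %ΔI = -0.72 × (-8.5%) = 6.12%.
New Q ≈ 38 × (1 + 0.0612) = 40.3.

40.3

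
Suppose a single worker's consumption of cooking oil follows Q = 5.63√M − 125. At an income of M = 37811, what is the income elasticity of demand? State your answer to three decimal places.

At M = 37811: Q = 969.756.
dQ/dM = 5.63/(2√M) = 0.0144767 at this income.
η = (dQ/dM)·(M/Q) = 0.0144767 × (37811/969.756) = 0.564.

0.564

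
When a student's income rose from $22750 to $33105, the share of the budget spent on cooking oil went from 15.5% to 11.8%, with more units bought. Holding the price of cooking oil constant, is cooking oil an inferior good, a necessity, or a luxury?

necessity

Quantity rises but the budget share falls as income rises, so 0 < η < 1.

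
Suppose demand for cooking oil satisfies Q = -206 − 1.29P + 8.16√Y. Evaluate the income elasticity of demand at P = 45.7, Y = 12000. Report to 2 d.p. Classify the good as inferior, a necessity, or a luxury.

0.71 (necessity)

At P = 45.7, Y = 12000: Q = 628.930.
Holding P constant, ∂Q/∂Y = 8.16/(2√Y) = 0.0372451.
η_Y = (∂Q/∂Y)·(Y/Q) = 0.0372451 × (12000/628.930) = 0.71.
Since 0 < η < 1, this is a necessity.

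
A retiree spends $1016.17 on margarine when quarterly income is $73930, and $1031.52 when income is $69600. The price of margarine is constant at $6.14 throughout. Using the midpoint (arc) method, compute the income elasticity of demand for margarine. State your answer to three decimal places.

With a constant price, Q₁ = 1016.17/6.14 = 165.500 and Q₂ = 1031.52/6.14 = 168.000 (equivalently, work directly with expenditure since P cancels).
Midpoint %ΔQ = (1031.52 − 1016.17)/1023.85 = 0.01499; midpoint %ΔI = (69600 − 73930)/71765 = -0.06034.
η = 0.01499 / -0.06034 = -0.248.

-0.248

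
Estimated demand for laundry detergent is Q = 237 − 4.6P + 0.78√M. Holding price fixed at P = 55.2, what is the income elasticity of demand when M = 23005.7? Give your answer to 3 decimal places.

At P = 55.2, M = 23005.7: Q = 101.388.
Holding P constant, ∂Q/∂M = 0.78/(2√M) = 0.00257127.
η_M = (∂Q/∂M)·(M/Q) = 0.00257127 × (23005.7/101.388) = 0.583.

0.583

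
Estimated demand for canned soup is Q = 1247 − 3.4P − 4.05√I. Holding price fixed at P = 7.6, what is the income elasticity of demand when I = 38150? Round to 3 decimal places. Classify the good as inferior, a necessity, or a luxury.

At P = 7.6, I = 38150: Q = 430.113.
Holding P constant, ∂Q/∂I = -4.05/(2√I) = -0.0103676.
η_I = (∂Q/∂I)·(I/Q) = -0.0103676 × (38150/430.113) = -0.920.
Since η < 0, this is an inferior good.

-0.920 (inferior good)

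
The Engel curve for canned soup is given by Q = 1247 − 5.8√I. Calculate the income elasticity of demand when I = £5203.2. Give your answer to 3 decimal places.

At I = 5203.2: Q = 828.627.
dQ/dI = -5.8/(2√I) = -0.0402034 at this income.
η = (dQ/dI)·(I/Q) = -0.0402034 × (5203.2/828.627) = -0.252.

-0.252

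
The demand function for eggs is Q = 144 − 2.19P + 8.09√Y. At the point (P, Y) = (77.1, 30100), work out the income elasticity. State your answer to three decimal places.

At P = 77.1, Y = 30100: Q = 1378.714.
Holding P constant, ∂Q/∂Y = 8.09/(2√Y) = 0.023315.
η_Y = (∂Q/∂Y)·(Y/Q) = 0.023315 × (30100/1378.714) = 0.509.

0.509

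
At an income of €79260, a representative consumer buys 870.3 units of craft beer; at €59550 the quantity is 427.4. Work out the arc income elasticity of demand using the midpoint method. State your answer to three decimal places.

2.404

ΔQ = 427.4 − 870.3 = -442.9; midpoint Q̄ = (870.3 + 427.4)/2 = 648.85.
ΔI = 59550 − 79260 = -19710; midpoint Ī = (79260 + 59550)/2 = 69405.
η = (ΔQ/Q̄) ÷ (ΔI/Ī) = (-442.9/648.85) ÷ (-19710/69405) = 2.404.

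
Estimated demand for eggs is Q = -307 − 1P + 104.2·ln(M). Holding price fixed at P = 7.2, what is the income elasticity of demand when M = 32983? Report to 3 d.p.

At P = 7.2, M = 32983: Q = 769.870.
Holding P constant, ∂Q/∂M = 104.2/M = 0.0031592.
η_M = (∂Q/∂M)·(M/Q) = 0.0031592 × (32983/769.870) = 0.135.

0.135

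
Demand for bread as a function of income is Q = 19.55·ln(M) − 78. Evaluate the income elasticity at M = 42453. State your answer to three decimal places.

At M = 42453: Q = 130.328.
dQ/dM = 19.55/M = 0.000460509 at this income.
η = (dQ/dM)·(M/Q) = 0.000460509 × (42453/130.328) = 0.150.

0.150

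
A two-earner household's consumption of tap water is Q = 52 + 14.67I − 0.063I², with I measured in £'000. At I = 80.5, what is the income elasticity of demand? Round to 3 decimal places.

0.442

At I = 80.5: Q = 824.6792.
dQ/dI = 14.67 − 0.126I = 4.52700.
η = (dQ/dI)·(I/Q) = 4.52700 × (80.5/824.6792) = 0.442.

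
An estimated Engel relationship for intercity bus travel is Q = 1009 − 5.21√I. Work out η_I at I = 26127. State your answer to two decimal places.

-2.52

At I = 26127: Q = 166.863.
dQ/dI = -5.21/(2√I) = -0.0161162 at this income.
η = (dQ/dI)·(I/Q) = -0.0161162 × (26127/166.863) = -2.52.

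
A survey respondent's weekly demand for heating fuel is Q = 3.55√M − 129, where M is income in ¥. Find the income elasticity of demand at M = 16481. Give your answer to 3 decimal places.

At M = 16481: Q = 326.743.
dQ/dM = 3.55/(2√M) = 0.0138263 at this income.
η = (dQ/dM)·(M/Q) = 0.0138263 × (16481/326.743) = 0.697.

0.697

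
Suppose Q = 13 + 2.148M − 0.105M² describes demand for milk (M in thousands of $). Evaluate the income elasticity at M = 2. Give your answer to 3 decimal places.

At M = 2: Q = 16.8760.
dQ/dM = 2.148 − 0.21M = 1.72800.
η = (dQ/dM)·(M/Q) = 1.72800 × (2/16.8760) = 0.205.

0.205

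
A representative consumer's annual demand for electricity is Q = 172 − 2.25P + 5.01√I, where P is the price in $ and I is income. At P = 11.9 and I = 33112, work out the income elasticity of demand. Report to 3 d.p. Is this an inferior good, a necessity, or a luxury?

At P = 11.9, I = 33112: Q = 1056.880.
Holding P constant, ∂Q/∂I = 5.01/(2√I) = 0.0137662.
η_I = (∂Q/∂I)·(I/Q) = 0.0137662 × (33112/1056.880) = 0.431.
Since 0 < η < 1, this is a necessity.

0.431 (necessity)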